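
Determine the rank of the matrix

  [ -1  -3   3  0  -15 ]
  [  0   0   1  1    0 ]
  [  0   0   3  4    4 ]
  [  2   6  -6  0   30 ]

rank = 3

R1 ← -1·R1
  [ 1  3  -3  0  15 ]
  [ 0  0   1  1   0 ]
  [ 0  0   3  4   4 ]
  [ 2  6  -6  0  30 ]
R4 ← R4 − 2·R1
  [ 1  3  -3  0  15 ]
  [ 0  0   1  1   0 ]
  [ 0  0   3  4   4 ]
  [ 0  0   0  0   0 ]
R3 ← R3 − 3·R2
  [ 1  3  -3  0  15 ]
  [ 0  0   1  1   0 ]
  [ 0  0   0  1   4 ]
  [ 0  0   0  0   0 ]
R2 ← R2 − R3
  [ 1  3  -3  0  15 ]
  [ 0  0   1  0  -4 ]
  [ 0  0   0  1   4 ]
  [ 0  0   0  0   0 ]
R1 ← R1 + 3·R2
  [ 1  3  0  0   3 ]
  [ 0  0  1  0  -4 ]
  [ 0  0  0  1   4 ]
  [ 0  0  0  0   0 ]
The reduced form has 3 nonzero rows.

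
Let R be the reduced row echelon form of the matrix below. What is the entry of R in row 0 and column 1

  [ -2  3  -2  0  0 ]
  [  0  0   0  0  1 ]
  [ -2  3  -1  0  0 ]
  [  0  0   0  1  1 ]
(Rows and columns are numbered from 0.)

-3/2

r1 := -1/2·r1
r3 := r3 + 2·r1
r2 <-> r3
r3 <-> r4
r3 := r3 − r4
r1 := r1 − r2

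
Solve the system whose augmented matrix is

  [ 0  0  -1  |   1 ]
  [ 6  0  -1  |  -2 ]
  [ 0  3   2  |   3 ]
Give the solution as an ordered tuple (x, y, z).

(-1/2, 5/3, -1)

ρ1 <=> ρ2
  [ 6  0  -1  |  -2 ]
  [ 0  0  -1  |   1 ]
  [ 0  3   2  |   3 ]
ρ1 ← 1/6·ρ1
  [ 1  0  -1/6  |  -1/3 ]
  [ 0  0    -1  |     1 ]
  [ 0  3     2  |     3 ]
ρ2 <=> ρ3
  [ 1  0  -1/6  |  -1/3 ]
  [ 0  3     2  |     3 ]
  [ 0  0    -1  |     1 ]
ρ2 ← 1/3·ρ2
  [ 1  0  -1/6  |  -1/3 ]
  [ 0  1   2/3  |     1 ]
  [ 0  0    -1  |     1 ]
ρ3 ← -1·ρ3
  [ 1  0  -1/6  |  -1/3 ]
  [ 0  1   2/3  |     1 ]
  [ 0  0     1  |    -1 ]
ρ2 ← ρ2 − 2/3·ρ3
  [ 1  0  -1/6  |  -1/3 ]
  [ 0  1     0  |   5/3 ]
  [ 0  0     1  |    -1 ]
ρ1 ← ρ1 + 1/6·ρ3
  [ 1  0  0  |  -1/2 ]
  [ 0  1  0  |   5/3 ]
  [ 0  0  1  |    -1 ]
Reading off the last column: x = -1/2, y = 5/3, z = -1.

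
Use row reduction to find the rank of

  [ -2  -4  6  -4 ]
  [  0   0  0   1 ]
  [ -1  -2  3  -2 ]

r1 := -1/2·r1
r3 := r3 + r1
r1 := r1 − 2·r2
The reduced form has 2 nonzero rows.

rank = 2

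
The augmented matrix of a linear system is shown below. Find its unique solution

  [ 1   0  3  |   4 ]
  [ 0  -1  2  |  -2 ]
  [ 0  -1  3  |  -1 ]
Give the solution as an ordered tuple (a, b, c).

Multiply r2 by -1.
  [ 1   0   3  |   4 ]
  [ 0   1  -2  |   2 ]
  [ 0  -1   3  |  -1 ]
Add r2 to r3.
  [ 1  0   3  |  4 ]
  [ 0  1  -2  |  2 ]
  [ 0  0   1  |  1 ]
Add 2 times r3 to r2.
  [ 1  0  3  |  4 ]
  [ 0  1  0  |  4 ]
  [ 0  0  1  |  1 ]
Subtract 3 times r3 from r1.
  [ 1  0  0  |  1 ]
  [ 0  1  0  |  4 ]
  [ 0  0  1  |  1 ]
Reading off the last column: a = 1, b = 4, c = 1.

(1, 4, 1)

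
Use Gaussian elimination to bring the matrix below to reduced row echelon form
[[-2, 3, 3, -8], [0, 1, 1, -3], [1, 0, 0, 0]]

[[1, 0, 0, 0], [0, 1, 1, 0], [0, 0, 0, 1]]

R1 := -1/2·R1
R3 := R3 − R1
R3 := R3 − 3/2·R2
R3 := 2·R3
R2 := R2 + 3·R3
R1 := R1 − 4·R3
R1 := R1 + 3/2·R2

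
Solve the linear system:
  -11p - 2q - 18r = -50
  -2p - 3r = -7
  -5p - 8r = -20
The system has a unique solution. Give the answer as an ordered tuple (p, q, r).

Form the augmented matrix and row-reduce:
  [ -11  -2  -18  |  -50 ]
  [  -2   0   -3  |   -7 ]
  [  -5   0   -8  |  -20 ]
r1 ← -1/11·r1
  [  1  2/11  18/11  |  50/11 ]
  [ -2     0     -3  |     -7 ]
  [ -5     0     -8  |    -20 ]
r2 ← r2 + 2·r1
  [  1  2/11  18/11  |  50/11 ]
  [  0  4/11   3/11  |  23/11 ]
  [ -5     0     -8  |    -20 ]
r3 ← r3 + 5·r1
  [ 1   2/11  18/11  |  50/11 ]
  [ 0   4/11   3/11  |  23/11 ]
  [ 0  10/11   2/11  |  30/11 ]
r2 ← 11/4·r2
  [ 1   2/11  18/11  |  50/11 ]
  [ 0      1    3/4  |   23/4 ]
  [ 0  10/11   2/11  |  30/11 ]
r3 ← r3 − 10/11·r2
  [ 1  2/11  18/11  |  50/11 ]
  [ 0     1    3/4  |   23/4 ]
  [ 0     0   -1/2  |   -5/2 ]
r3 ← -2·r3
  [ 1  2/11  18/11  |  50/11 ]
  [ 0     1    3/4  |   23/4 ]
  [ 0     0      1  |      5 ]
r2 ← r2 − 3/4·r3
  [ 1  2/11  18/11  |  50/11 ]
  [ 0     1      0  |      2 ]
  [ 0     0      1  |      5 ]
r1 ← r1 − 18/11·r3
  [ 1  2/11  0  |  -40/11 ]
  [ 0     1  0  |       2 ]
  [ 0     0  1  |       5 ]
r1 ← r1 − 2/11·r2
  [ 1  0  0  |  -4 ]
  [ 0  1  0  |   2 ]
  [ 0  0  1  |   5 ]
Reading off the last column: p = -4, q = 2, r = 5.

(-4, 2, 5)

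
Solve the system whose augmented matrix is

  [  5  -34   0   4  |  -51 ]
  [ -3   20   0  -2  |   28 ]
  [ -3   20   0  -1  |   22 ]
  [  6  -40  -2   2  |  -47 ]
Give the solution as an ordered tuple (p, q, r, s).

R1 → 1/5·R1
R2 → R2 + 3·R1
R3 → R3 + 3·R1
R4 → R4 − 6·R1
R2 → -5/2·R2
R3 → R3 + 2/5·R2
R4 → R4 − 4/5·R2
R3 <-> R4
R3 → -1/2·R3
R3 → R3 − R4
R2 → R2 + R4
R1 → R1 − 4/5·R4
R1 → R1 + 34/5·R2
Reading off the last column: p = -2, q = 1/2, r = 3/2, s = -6.

(-2, 1/2, 3/2, -6)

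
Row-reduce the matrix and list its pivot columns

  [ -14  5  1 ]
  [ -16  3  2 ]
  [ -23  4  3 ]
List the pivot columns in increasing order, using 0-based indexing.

0, 1, 2

Multiply R1 by -1/14.
  [   1  -5/14  -1/14 ]
  [ -16      3      2 ]
  [ -23      4      3 ]
Add 16 times R1 to R2.
  [   1  -5/14  -1/14 ]
  [   0  -19/7    6/7 ]
  [ -23      4      3 ]
Add 23 times R1 to R3.
  [ 1   -5/14  -1/14 ]
  [ 0   -19/7    6/7 ]
  [ 0  -59/14  19/14 ]
Multiply R2 by -7/19.
  [ 1   -5/14  -1/14 ]
  [ 0       1  -6/19 ]
  [ 0  -59/14  19/14 ]
Add 59/14 times R2 to R3.
  [ 1  -5/14  -1/14 ]
  [ 0      1  -6/19 ]
  [ 0      0   1/38 ]
Multiply R3 by 38.
  [ 1  -5/14  -1/14 ]
  [ 0      1  -6/19 ]
  [ 0      0      1 ]
Add 6/19 times R3 to R2.
  [ 1  -5/14  -1/14 ]
  [ 0      1      0 ]
  [ 0      0      1 ]
Add 1/14 times R3 to R1.
  [ 1  -5/14  0 ]
  [ 0      1  0 ]
  [ 0      0  1 ]
Add 5/14 times R2 to R1.
  [ 1  0  0 ]
  [ 0  1  0 ]
  [ 0  0  1 ]
Pivot columns are the columns containing a leading 1.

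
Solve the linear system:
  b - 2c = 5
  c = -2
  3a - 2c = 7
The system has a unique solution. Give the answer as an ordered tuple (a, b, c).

Form the augmented matrix and row-reduce:
  [ 0  1  -2  |   5 ]
  [ 0  0   1  |  -2 ]
  [ 3  0  -2  |   7 ]
Swap R1 and R3.
  [ 3  0  -2  |   7 ]
  [ 0  0   1  |  -2 ]
  [ 0  1  -2  |   5 ]
Multiply R1 by 1/3.
  [ 1  0  -2/3  |  7/3 ]
  [ 0  0     1  |   -2 ]
  [ 0  1    -2  |    5 ]
Swap R2 and R3.
  [ 1  0  -2/3  |  7/3 ]
  [ 0  1    -2  |    5 ]
  [ 0  0     1  |   -2 ]
Add 2 times R3 to R2.
  [ 1  0  -2/3  |  7/3 ]
  [ 0  1     0  |    1 ]
  [ 0  0     1  |   -2 ]
Add 2/3 times R3 to R1.
  [ 1  0  0  |   1 ]
  [ 0  1  0  |   1 ]
  [ 0  0  1  |  -2 ]
Reading off the last column: a = 1, b = 1, c = -2.

(1, 1, -2)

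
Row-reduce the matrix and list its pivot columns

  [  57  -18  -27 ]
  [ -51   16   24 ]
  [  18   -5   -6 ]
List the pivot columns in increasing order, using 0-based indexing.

ρ1 ← 1/57·ρ1
  [   1  -6/19  -9/19 ]
  [ -51     16     24 ]
  [  18     -5     -6 ]
ρ2 ← ρ2 + 51·ρ1
  [  1  -6/19  -9/19 ]
  [  0  -2/19  -3/19 ]
  [ 18     -5     -6 ]
ρ3 ← ρ3 − 18·ρ1
  [ 1  -6/19  -9/19 ]
  [ 0  -2/19  -3/19 ]
  [ 0  13/19  48/19 ]
ρ2 ← -19/2·ρ2
  [ 1  -6/19  -9/19 ]
  [ 0      1    3/2 ]
  [ 0  13/19  48/19 ]
ρ3 ← ρ3 − 13/19·ρ2
  [ 1  -6/19  -9/19 ]
  [ 0      1    3/2 ]
  [ 0      0    3/2 ]
ρ3 ← 2/3·ρ3
  [ 1  -6/19  -9/19 ]
  [ 0      1    3/2 ]
  [ 0      0      1 ]
ρ2 ← ρ2 − 3/2·ρ3
  [ 1  -6/19  -9/19 ]
  [ 0      1      0 ]
  [ 0      0      1 ]
ρ1 ← ρ1 + 9/19·ρ3
  [ 1  -6/19  0 ]
  [ 0      1  0 ]
  [ 0      0  1 ]
ρ1 ← ρ1 + 6/19·ρ2
  [ 1  0  0 ]
  [ 0  1  0 ]
  [ 0  0  1 ]
Pivot columns are the columns containing a leading 1.

0, 1, 2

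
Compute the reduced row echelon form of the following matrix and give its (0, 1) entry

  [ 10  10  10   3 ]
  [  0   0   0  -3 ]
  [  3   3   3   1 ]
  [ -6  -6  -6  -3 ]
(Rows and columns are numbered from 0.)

Multiply r1 by 1/10.
  [  1   1   1  3/10 ]
  [  0   0   0    -3 ]
  [  3   3   3     1 ]
  [ -6  -6  -6    -3 ]
Subtract 3 times r1 from r3.
  [  1   1   1  3/10 ]
  [  0   0   0    -3 ]
  [  0   0   0  1/10 ]
  [ -6  -6  -6    -3 ]
Add 6 times r1 to r4.
  [ 1  1  1  3/10 ]
  [ 0  0  0    -3 ]
  [ 0  0  0  1/10 ]
  [ 0  0  0  -6/5 ]
Multiply r2 by -1/3.
  [ 1  1  1  3/10 ]
  [ 0  0  0     1 ]
  [ 0  0  0  1/10 ]
  [ 0  0  0  -6/5 ]
Subtract 1/10 times r2 from r3.
  [ 1  1  1  3/10 ]
  [ 0  0  0     1 ]
  [ 0  0  0     0 ]
  [ 0  0  0  -6/5 ]
Add 6/5 times r2 to r4.
  [ 1  1  1  3/10 ]
  [ 0  0  0     1 ]
  [ 0  0  0     0 ]
  [ 0  0  0     0 ]
Subtract 3/10 times r2 from r1.
  [ 1  1  1  0 ]
  [ 0  0  0  1 ]
  [ 0  0  0  0 ]
  [ 0  0  0  0 ]

1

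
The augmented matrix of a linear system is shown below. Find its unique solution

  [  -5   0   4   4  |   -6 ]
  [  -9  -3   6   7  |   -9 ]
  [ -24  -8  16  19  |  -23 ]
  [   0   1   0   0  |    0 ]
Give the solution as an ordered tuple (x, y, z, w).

(2, 0, -2, 3)

Multiply R1 by -1/5.
  [   1   0  -4/5  -4/5  |  6/5 ]
  [  -9  -3     6     7  |   -9 ]
  [ -24  -8    16    19  |  -23 ]
  [   0   1     0     0  |    0 ]
Add 9 times R1 to R2.
  [   1   0  -4/5  -4/5  |  6/5 ]
  [   0  -3  -6/5  -1/5  |  9/5 ]
  [ -24  -8    16    19  |  -23 ]
  [   0   1     0     0  |    0 ]
Add 24 times R1 to R3.
  [ 1   0   -4/5  -4/5  |   6/5 ]
  [ 0  -3   -6/5  -1/5  |   9/5 ]
  [ 0  -8  -16/5  -1/5  |  29/5 ]
  [ 0   1      0     0  |     0 ]
Multiply R2 by -1/3.
  [ 1   0   -4/5  -4/5  |   6/5 ]
  [ 0   1    2/5  1/15  |  -3/5 ]
  [ 0  -8  -16/5  -1/5  |  29/5 ]
  [ 0   1      0     0  |     0 ]
Add 8 times R2 to R3.
  [ 1  0  -4/5  -4/5  |   6/5 ]
  [ 0  1   2/5  1/15  |  -3/5 ]
  [ 0  0     0   1/3  |     1 ]
  [ 0  1     0     0  |     0 ]
Subtract R2 from R4.
  [ 1  0  -4/5   -4/5  |   6/5 ]
  [ 0  1   2/5   1/15  |  -3/5 ]
  [ 0  0     0    1/3  |     1 ]
  [ 0  0  -2/5  -1/15  |   3/5 ]
Swap R3 and R4.
  [ 1  0  -4/5   -4/5  |   6/5 ]
  [ 0  1   2/5   1/15  |  -3/5 ]
  [ 0  0  -2/5  -1/15  |   3/5 ]
  [ 0  0     0    1/3  |     1 ]
Multiply R3 by -5/2.
  [ 1  0  -4/5  -4/5  |   6/5 ]
  [ 0  1   2/5  1/15  |  -3/5 ]
  [ 0  0     1   1/6  |  -3/2 ]
  [ 0  0     0   1/3  |     1 ]
Multiply R4 by 3.
  [ 1  0  -4/5  -4/5  |   6/5 ]
  [ 0  1   2/5  1/15  |  -3/5 ]
  [ 0  0     1   1/6  |  -3/2 ]
  [ 0  0     0     1  |     3 ]
Subtract 1/6 times R4 from R3.
  [ 1  0  -4/5  -4/5  |   6/5 ]
  [ 0  1   2/5  1/15  |  -3/5 ]
  [ 0  0     1     0  |    -2 ]
  [ 0  0     0     1  |     3 ]
Subtract 1/15 times R4 from R2.
  [ 1  0  -4/5  -4/5  |   6/5 ]
  [ 0  1   2/5     0  |  -4/5 ]
  [ 0  0     1     0  |    -2 ]
  [ 0  0     0     1  |     3 ]
Add 4/5 times R4 to R1.
  [ 1  0  -4/5  0  |  18/5 ]
  [ 0  1   2/5  0  |  -4/5 ]
  [ 0  0     1  0  |    -2 ]
  [ 0  0     0  1  |     3 ]
Subtract 2/5 times R3 from R2.
  [ 1  0  -4/5  0  |  18/5 ]
  [ 0  1     0  0  |     0 ]
  [ 0  0     1  0  |    -2 ]
  [ 0  0     0  1  |     3 ]
Add 4/5 times R3 to R1.
  [ 1  0  0  0  |   2 ]
  [ 0  1  0  0  |   0 ]
  [ 0  0  1  0  |  -2 ]
  [ 0  0  0  1  |   3 ]
Reading off the last column: x = 2, y = 0, z = -2, w = 3.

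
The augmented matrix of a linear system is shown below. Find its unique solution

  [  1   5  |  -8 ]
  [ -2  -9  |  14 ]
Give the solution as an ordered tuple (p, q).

(2, -2)

Add 2 times R1 to R2.
  [ 1  5  |  -8 ]
  [ 0  1  |  -2 ]
Subtract 5 times R2 from R1.
  [ 1  0  |   2 ]
  [ 0  1  |  -2 ]
Reading off the last column: p = 2, q = -2.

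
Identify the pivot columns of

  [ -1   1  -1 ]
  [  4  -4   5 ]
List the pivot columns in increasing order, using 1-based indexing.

Multiply R1 by -1.
  [ 1  -1  1 ]
  [ 4  -4  5 ]
Subtract 4 times R1 from R2.
  [ 1  -1  1 ]
  [ 0   0  1 ]
Subtract R2 from R1.
  [ 1  -1  0 ]
  [ 0   0  1 ]
Pivot columns are the columns containing a leading 1.

1, 3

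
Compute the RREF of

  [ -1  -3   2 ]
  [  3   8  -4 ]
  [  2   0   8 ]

[[1, 0, 4], [0, 1, -2], [0, 0, 0]]

R1 -> -1·R1
  [ 1  3  -2 ]
  [ 3  8  -4 ]
  [ 2  0   8 ]
R2 -> R2 − 3·R1
  [ 1   3  -2 ]
  [ 0  -1   2 ]
  [ 2   0   8 ]
R3 -> R3 − 2·R1
  [ 1   3  -2 ]
  [ 0  -1   2 ]
  [ 0  -6  12 ]
R2 -> -1·R2
  [ 1   3  -2 ]
  [ 0   1  -2 ]
  [ 0  -6  12 ]
R3 -> R3 + 6·R2
  [ 1  3  -2 ]
  [ 0  1  -2 ]
  [ 0  0   0 ]
R1 -> R1 − 3·R2
  [ 1  0   4 ]
  [ 0  1  -2 ]
  [ 0  0   0 ]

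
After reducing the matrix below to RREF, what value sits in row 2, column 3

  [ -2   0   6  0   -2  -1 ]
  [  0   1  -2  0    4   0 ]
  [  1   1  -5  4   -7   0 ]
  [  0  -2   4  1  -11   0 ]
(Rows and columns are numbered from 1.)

ρ1 := -1/2·ρ1
ρ3 := ρ3 − ρ1
ρ3 := ρ3 − ρ2
ρ4 := ρ4 + 2·ρ2
ρ3 := 1/4·ρ3
ρ4 := ρ4 − ρ3
ρ4 := 8·ρ4
ρ3 := ρ3 + 1/8·ρ4
ρ1 := ρ1 − 1/2·ρ4

-2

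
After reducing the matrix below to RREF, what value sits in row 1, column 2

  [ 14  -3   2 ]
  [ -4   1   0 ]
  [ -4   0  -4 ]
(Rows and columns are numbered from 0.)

R1 -> 1/14·R1
  [  1  -3/14  1/7 ]
  [ -4      1    0 ]
  [ -4      0   -4 ]
R2 -> R2 + 4·R1
  [  1  -3/14  1/7 ]
  [  0    1/7  4/7 ]
  [ -4      0   -4 ]
R3 -> R3 + 4·R1
  [ 1  -3/14    1/7 ]
  [ 0    1/7    4/7 ]
  [ 0   -6/7  -24/7 ]
R2 -> 7·R2
  [ 1  -3/14    1/7 ]
  [ 0      1      4 ]
  [ 0   -6/7  -24/7 ]
R3 -> R3 + 6/7·R2
  [ 1  -3/14  1/7 ]
  [ 0      1    4 ]
  [ 0      0    0 ]
R1 -> R1 + 3/14·R2
  [ 1  0  1 ]
  [ 0  1  4 ]
  [ 0  0  0 ]

4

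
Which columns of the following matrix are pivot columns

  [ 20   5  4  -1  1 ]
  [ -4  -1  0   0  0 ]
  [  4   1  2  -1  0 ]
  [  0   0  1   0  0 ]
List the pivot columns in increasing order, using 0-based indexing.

Multiply r1 by 1/20.
  [  1  1/4  1/5  -1/20  1/20 ]
  [ -4   -1    0      0     0 ]
  [  4    1    2     -1     0 ]
  [  0    0    1      0     0 ]
Add 4 times r1 to r2.
  [ 1  1/4  1/5  -1/20  1/20 ]
  [ 0    0  4/5   -1/5   1/5 ]
  [ 4    1    2     -1     0 ]
  [ 0    0    1      0     0 ]
Subtract 4 times r1 from r3.
  [ 1  1/4  1/5  -1/20  1/20 ]
  [ 0    0  4/5   -1/5   1/5 ]
  [ 0    0  6/5   -4/5  -1/5 ]
  [ 0    0    1      0     0 ]
Multiply r2 by 5/4.
  [ 1  1/4  1/5  -1/20  1/20 ]
  [ 0    0    1   -1/4   1/4 ]
  [ 0    0  6/5   -4/5  -1/5 ]
  [ 0    0    1      0     0 ]
Subtract 6/5 times r2 from r3.
  [ 1  1/4  1/5  -1/20  1/20 ]
  [ 0    0    1   -1/4   1/4 ]
  [ 0    0    0   -1/2  -1/2 ]
  [ 0    0    1      0     0 ]
Subtract r2 from r4.
  [ 1  1/4  1/5  -1/20  1/20 ]
  [ 0    0    1   -1/4   1/4 ]
  [ 0    0    0   -1/2  -1/2 ]
  [ 0    0    0    1/4  -1/4 ]
Multiply r3 by -2.
  [ 1  1/4  1/5  -1/20  1/20 ]
  [ 0    0    1   -1/4   1/4 ]
  [ 0    0    0      1     1 ]
  [ 0    0    0    1/4  -1/4 ]
Subtract 1/4 times r3 from r4.
  [ 1  1/4  1/5  -1/20  1/20 ]
  [ 0    0    1   -1/4   1/4 ]
  [ 0    0    0      1     1 ]
  [ 0    0    0      0  -1/2 ]
Multiply r4 by -2.
  [ 1  1/4  1/5  -1/20  1/20 ]
  [ 0    0    1   -1/4   1/4 ]
  [ 0    0    0      1     1 ]
  [ 0    0    0      0     1 ]
Subtract r4 from r3.
  [ 1  1/4  1/5  -1/20  1/20 ]
  [ 0    0    1   -1/4   1/4 ]
  [ 0    0    0      1     0 ]
  [ 0    0    0      0     1 ]
Subtract 1/4 times r4 from r2.
  [ 1  1/4  1/5  -1/20  1/20 ]
  [ 0    0    1   -1/4     0 ]
  [ 0    0    0      1     0 ]
  [ 0    0    0      0     1 ]
Subtract 1/20 times r4 from r1.
  [ 1  1/4  1/5  -1/20  0 ]
  [ 0    0    1   -1/4  0 ]
  [ 0    0    0      1  0 ]
  [ 0    0    0      0  1 ]
Add 1/4 times r3 to r2.
  [ 1  1/4  1/5  -1/20  0 ]
  [ 0    0    1      0  0 ]
  [ 0    0    0      1  0 ]
  [ 0    0    0      0  1 ]
Add 1/20 times r3 to r1.
  [ 1  1/4  1/5  0  0 ]
  [ 0    0    1  0  0 ]
  [ 0    0    0  1  0 ]
  [ 0    0    0  0  1 ]
Subtract 1/5 times r2 from r1.
  [ 1  1/4  0  0  0 ]
  [ 0    0  1  0  0 ]
  [ 0    0  0  1  0 ]
  [ 0    0  0  0  1 ]
Pivot columns are the columns containing a leading 1.

0, 2, 3, 4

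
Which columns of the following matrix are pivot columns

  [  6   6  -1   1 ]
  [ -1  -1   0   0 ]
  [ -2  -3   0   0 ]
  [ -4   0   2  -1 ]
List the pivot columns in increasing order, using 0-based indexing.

0, 1, 2, 3

r1 -> 1/6·r1
  [  1   1  -1/6  1/6 ]
  [ -1  -1     0    0 ]
  [ -2  -3     0    0 ]
  [ -4   0     2   -1 ]
r2 -> r2 + r1
  [  1   1  -1/6  1/6 ]
  [  0   0  -1/6  1/6 ]
  [ -2  -3     0    0 ]
  [ -4   0     2   -1 ]
r3 -> r3 + 2·r1
  [  1   1  -1/6  1/6 ]
  [  0   0  -1/6  1/6 ]
  [  0  -1  -1/3  1/3 ]
  [ -4   0     2   -1 ]
r4 -> r4 + 4·r1
  [ 1   1  -1/6   1/6 ]
  [ 0   0  -1/6   1/6 ]
  [ 0  -1  -1/3   1/3 ]
  [ 0   4   4/3  -1/3 ]
r2 ↔ r3
  [ 1   1  -1/6   1/6 ]
  [ 0  -1  -1/3   1/3 ]
  [ 0   0  -1/6   1/6 ]
  [ 0   4   4/3  -1/3 ]
r2 -> -1·r2
  [ 1  1  -1/6   1/6 ]
  [ 0  1   1/3  -1/3 ]
  [ 0  0  -1/6   1/6 ]
  [ 0  4   4/3  -1/3 ]
r4 -> r4 − 4·r2
  [ 1  1  -1/6   1/6 ]
  [ 0  1   1/3  -1/3 ]
  [ 0  0  -1/6   1/6 ]
  [ 0  0     0     1 ]
r3 -> -6·r3
  [ 1  1  -1/6   1/6 ]
  [ 0  1   1/3  -1/3 ]
  [ 0  0     1    -1 ]
  [ 0  0     0     1 ]
r3 -> r3 + r4
  [ 1  1  -1/6   1/6 ]
  [ 0  1   1/3  -1/3 ]
  [ 0  0     1     0 ]
  [ 0  0     0     1 ]
r2 -> r2 + 1/3·r4
  [ 1  1  -1/6  1/6 ]
  [ 0  1   1/3    0 ]
  [ 0  0     1    0 ]
  [ 0  0     0    1 ]
r1 -> r1 − 1/6·r4
  [ 1  1  -1/6  0 ]
  [ 0  1   1/3  0 ]
  [ 0  0     1  0 ]
  [ 0  0     0  1 ]
r2 -> r2 − 1/3·r3
  [ 1  1  -1/6  0 ]
  [ 0  1     0  0 ]
  [ 0  0     1  0 ]
  [ 0  0     0  1 ]
r1 -> r1 + 1/6·r3
  [ 1  1  0  0 ]
  [ 0  1  0  0 ]
  [ 0  0  1  0 ]
  [ 0  0  0  1 ]
r1 -> r1 − r2
  [ 1  0  0  0 ]
  [ 0  1  0  0 ]
  [ 0  0  1  0 ]
  [ 0  0  0  1 ]
Pivot columns are the columns containing a leading 1.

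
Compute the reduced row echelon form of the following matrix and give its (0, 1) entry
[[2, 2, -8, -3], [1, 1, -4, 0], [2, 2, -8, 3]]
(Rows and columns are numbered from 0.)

ρ1 -> 1/2·ρ1
  [ 1  1  -4  -3/2 ]
  [ 1  1  -4     0 ]
  [ 2  2  -8     3 ]
ρ2 -> ρ2 − ρ1
  [ 1  1  -4  -3/2 ]
  [ 0  0   0   3/2 ]
  [ 2  2  -8     3 ]
ρ3 -> ρ3 − 2·ρ1
  [ 1  1  -4  -3/2 ]
  [ 0  0   0   3/2 ]
  [ 0  0   0     6 ]
ρ2 -> 2/3·ρ2
  [ 1  1  -4  -3/2 ]
  [ 0  0   0     1 ]
  [ 0  0   0     6 ]
ρ3 -> ρ3 − 6·ρ2
  [ 1  1  -4  -3/2 ]
  [ 0  0   0     1 ]
  [ 0  0   0     0 ]
ρ1 -> ρ1 + 3/2·ρ2
  [ 1  1  -4  0 ]
  [ 0  0   0  1 ]
  [ 0  0   0  0 ]

1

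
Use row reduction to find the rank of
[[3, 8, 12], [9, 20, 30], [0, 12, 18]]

rank = 2

ρ1 := 1/3·ρ1
  [ 1  8/3   4 ]
  [ 9   20  30 ]
  [ 0   12  18 ]
ρ2 := ρ2 − 9·ρ1
  [ 1  8/3   4 ]
  [ 0   -4  -6 ]
  [ 0   12  18 ]
ρ2 := -1/4·ρ2
  [ 1  8/3    4 ]
  [ 0    1  3/2 ]
  [ 0   12   18 ]
ρ3 := ρ3 − 12·ρ2
  [ 1  8/3    4 ]
  [ 0    1  3/2 ]
  [ 0    0    0 ]
ρ1 := ρ1 − 8/3·ρ2
  [ 1  0    0 ]
  [ 0  1  3/2 ]
  [ 0  0    0 ]
The reduced form has 2 nonzero rows.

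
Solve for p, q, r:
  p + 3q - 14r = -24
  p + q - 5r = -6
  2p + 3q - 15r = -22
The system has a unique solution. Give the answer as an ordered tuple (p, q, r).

Form the augmented matrix and row-reduce:
  [ 1  3  -14  |  -24 ]
  [ 1  1   -5  |   -6 ]
  [ 2  3  -15  |  -22 ]
R2 := R2 − R1
  [ 1   3  -14  |  -24 ]
  [ 0  -2    9  |   18 ]
  [ 2   3  -15  |  -22 ]
R3 := R3 − 2·R1
  [ 1   3  -14  |  -24 ]
  [ 0  -2    9  |   18 ]
  [ 0  -3   13  |   26 ]
R2 := -1/2·R2
  [ 1   3   -14  |  -24 ]
  [ 0   1  -9/2  |   -9 ]
  [ 0  -3    13  |   26 ]
R3 := R3 + 3·R2
  [ 1  3   -14  |  -24 ]
  [ 0  1  -9/2  |   -9 ]
  [ 0  0  -1/2  |   -1 ]
R3 := -2·R3
  [ 1  3   -14  |  -24 ]
  [ 0  1  -9/2  |   -9 ]
  [ 0  0     1  |    2 ]
R2 := R2 + 9/2·R3
  [ 1  3  -14  |  -24 ]
  [ 0  1    0  |    0 ]
  [ 0  0    1  |    2 ]
R1 := R1 + 14·R3
  [ 1  3  0  |  4 ]
  [ 0  1  0  |  0 ]
  [ 0  0  1  |  2 ]
R1 := R1 − 3·R2
  [ 1  0  0  |  4 ]
  [ 0  1  0  |  0 ]
  [ 0  0  1  |  2 ]
Reading off the last column: p = 4, q = 0, r = 2.

(4, 0, 2)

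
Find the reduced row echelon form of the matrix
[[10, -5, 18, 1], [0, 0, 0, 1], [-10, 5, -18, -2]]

[[1, -1/2, 9/5, 0], [0, 0, 0, 1], [0, 0, 0, 0]]

Multiply R1 by 1/10.
Add 10 times R1 to R3.
Add R2 to R3.
Subtract 1/10 times R2 from R1.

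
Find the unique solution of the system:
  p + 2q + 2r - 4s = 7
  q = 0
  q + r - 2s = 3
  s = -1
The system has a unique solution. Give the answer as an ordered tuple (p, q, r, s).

Form the augmented matrix and row-reduce:
  [ 1  2  2  -4  |   7 ]
  [ 0  1  0   0  |   0 ]
  [ 0  1  1  -2  |   3 ]
  [ 0  0  0   1  |  -1 ]
ρ3 ← ρ3 − ρ2
  [ 1  2  2  -4  |   7 ]
  [ 0  1  0   0  |   0 ]
  [ 0  0  1  -2  |   3 ]
  [ 0  0  0   1  |  -1 ]
ρ3 ← ρ3 + 2·ρ4
  [ 1  2  2  -4  |   7 ]
  [ 0  1  0   0  |   0 ]
  [ 0  0  1   0  |   1 ]
  [ 0  0  0   1  |  -1 ]
ρ1 ← ρ1 + 4·ρ4
  [ 1  2  2  0  |   3 ]
  [ 0  1  0  0  |   0 ]
  [ 0  0  1  0  |   1 ]
  [ 0  0  0  1  |  -1 ]
ρ1 ← ρ1 − 2·ρ3
  [ 1  2  0  0  |   1 ]
  [ 0  1  0  0  |   0 ]
  [ 0  0  1  0  |   1 ]
  [ 0  0  0  1  |  -1 ]
ρ1 ← ρ1 − 2·ρ2
  [ 1  0  0  0  |   1 ]
  [ 0  1  0  0  |   0 ]
  [ 0  0  1  0  |   1 ]
  [ 0  0  0  1  |  -1 ]
Reading off the last column: p = 1, q = 0, r = 1, s = -1.

(1, 0, 1, -1)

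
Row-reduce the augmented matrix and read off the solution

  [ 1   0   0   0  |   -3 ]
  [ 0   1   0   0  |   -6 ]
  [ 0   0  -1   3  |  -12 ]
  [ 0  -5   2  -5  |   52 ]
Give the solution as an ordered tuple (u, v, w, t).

(-3, -6, 6, -2)

r4 ← r4 + 5·r2
  [ 1  0   0   0  |   -3 ]
  [ 0  1   0   0  |   -6 ]
  [ 0  0  -1   3  |  -12 ]
  [ 0  0   2  -5  |   22 ]
r3 ← -1·r3
  [ 1  0  0   0  |  -3 ]
  [ 0  1  0   0  |  -6 ]
  [ 0  0  1  -3  |  12 ]
  [ 0  0  2  -5  |  22 ]
r4 ← r4 − 2·r3
  [ 1  0  0   0  |  -3 ]
  [ 0  1  0   0  |  -6 ]
  [ 0  0  1  -3  |  12 ]
  [ 0  0  0   1  |  -2 ]
r3 ← r3 + 3·r4
  [ 1  0  0  0  |  -3 ]
  [ 0  1  0  0  |  -6 ]
  [ 0  0  1  0  |   6 ]
  [ 0  0  0  1  |  -2 ]
Reading off the last column: u = -3, v = -6, w = 6, t = -2.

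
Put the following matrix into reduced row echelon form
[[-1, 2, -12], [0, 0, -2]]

Multiply r1 by -1.
  [ 1  -2  12 ]
  [ 0   0  -2 ]
Multiply r2 by -1/2.
  [ 1  -2  12 ]
  [ 0   0   1 ]
Subtract 12 times r2 from r1.
  [ 1  -2  0 ]
  [ 0   0  1 ]

[[1, -2, 0], [0, 0, 1]]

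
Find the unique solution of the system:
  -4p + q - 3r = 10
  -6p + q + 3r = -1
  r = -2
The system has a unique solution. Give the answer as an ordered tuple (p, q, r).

Form the augmented matrix and row-reduce:
  [ -4  1  -3  |  10 ]
  [ -6  1   3  |  -1 ]
  [  0  0   1  |  -2 ]
r1 ← -1/4·r1
  [  1  -1/4  3/4  |  -5/2 ]
  [ -6     1    3  |    -1 ]
  [  0     0    1  |    -2 ]
r2 ← r2 + 6·r1
  [ 1  -1/4   3/4  |  -5/2 ]
  [ 0  -1/2  15/2  |   -16 ]
  [ 0     0     1  |    -2 ]
r2 ← -2·r2
  [ 1  -1/4  3/4  |  -5/2 ]
  [ 0     1  -15  |    32 ]
  [ 0     0    1  |    -2 ]
r2 ← r2 + 15·r3
  [ 1  -1/4  3/4  |  -5/2 ]
  [ 0     1    0  |     2 ]
  [ 0     0    1  |    -2 ]
r1 ← r1 − 3/4·r3
  [ 1  -1/4  0  |  -1 ]
  [ 0     1  0  |   2 ]
  [ 0     0  1  |  -2 ]
r1 ← r1 + 1/4·r2
  [ 1  0  0  |  -1/2 ]
  [ 0  1  0  |     2 ]
  [ 0  0  1  |    -2 ]
Reading off the last column: p = -1/2, q = 2, r = -2.

(-1/2, 2, -2)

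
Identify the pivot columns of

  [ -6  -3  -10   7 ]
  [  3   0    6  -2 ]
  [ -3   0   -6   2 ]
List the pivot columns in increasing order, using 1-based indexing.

1, 2

r1 -> -1/6·r1
  [  1  1/2  5/3  -7/6 ]
  [  3    0    6    -2 ]
  [ -3    0   -6     2 ]
r2 -> r2 − 3·r1
  [  1   1/2  5/3  -7/6 ]
  [  0  -3/2    1   3/2 ]
  [ -3     0   -6     2 ]
r3 -> r3 + 3·r1
  [ 1   1/2  5/3  -7/6 ]
  [ 0  -3/2    1   3/2 ]
  [ 0   3/2   -1  -3/2 ]
r2 -> -2/3·r2
  [ 1  1/2   5/3  -7/6 ]
  [ 0    1  -2/3    -1 ]
  [ 0  3/2    -1  -3/2 ]
r3 -> r3 − 3/2·r2
  [ 1  1/2   5/3  -7/6 ]
  [ 0    1  -2/3    -1 ]
  [ 0    0     0     0 ]
r1 -> r1 − 1/2·r2
  [ 1  0     2  -2/3 ]
  [ 0  1  -2/3    -1 ]
  [ 0  0     0     0 ]
Pivot columns are the columns containing a leading 1.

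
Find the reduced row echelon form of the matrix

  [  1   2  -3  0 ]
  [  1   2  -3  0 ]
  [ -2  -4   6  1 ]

[[1, 2, -3, 0], [0, 0, 0, 1], [0, 0, 0, 0]]

ρ2 := ρ2 − ρ1
ρ3 := ρ3 + 2·ρ1
ρ2 ↔ ρ3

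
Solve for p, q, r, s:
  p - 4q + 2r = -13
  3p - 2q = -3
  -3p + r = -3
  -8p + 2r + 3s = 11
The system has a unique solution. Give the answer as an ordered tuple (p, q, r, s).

Form the augmented matrix and row-reduce:
  [  1  -4  2  0  |  -13 ]
  [  3  -2  0  0  |   -3 ]
  [ -3   0  1  0  |   -3 ]
  [ -8   0  2  3  |   11 ]
Subtract 3 times R1 from R2.
Add 3 times R1 to R3.
Add 8 times R1 to R4.
Multiply R2 by 1/10.
Add 12 times R2 to R3.
Add 32 times R2 to R4.
Multiply R3 by -5.
Add 6/5 times R3 to R4.
Multiply R4 by 1/3.
Add 3/5 times R3 to R2.
Subtract 2 times R3 from R1.
Add 4 times R2 to R1.
Reading off the last column: p = -1, q = 0, r = -6, s = 5.

(-1, 0, -6, 5)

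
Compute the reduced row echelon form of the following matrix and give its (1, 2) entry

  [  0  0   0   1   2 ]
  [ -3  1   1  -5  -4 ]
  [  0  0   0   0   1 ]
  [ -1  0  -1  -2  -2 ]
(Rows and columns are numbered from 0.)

r1 <=> r2
  [ -3  1   1  -5  -4 ]
  [  0  0   0   1   2 ]
  [  0  0   0   0   1 ]
  [ -1  0  -1  -2  -2 ]
r1 ← -1/3·r1
  [  1  -1/3  -1/3  5/3  4/3 ]
  [  0     0     0    1    2 ]
  [  0     0     0    0    1 ]
  [ -1     0    -1   -2   -2 ]
r4 ← r4 + r1
  [ 1  -1/3  -1/3   5/3   4/3 ]
  [ 0     0     0     1     2 ]
  [ 0     0     0     0     1 ]
  [ 0  -1/3  -4/3  -1/3  -2/3 ]
r2 <=> r4
  [ 1  -1/3  -1/3   5/3   4/3 ]
  [ 0  -1/3  -4/3  -1/3  -2/3 ]
  [ 0     0     0     0     1 ]
  [ 0     0     0     1     2 ]
r2 ← -3·r2
  [ 1  -1/3  -1/3  5/3  4/3 ]
  [ 0     1     4    1    2 ]
  [ 0     0     0    0    1 ]
  [ 0     0     0    1    2 ]
r3 <=> r4
  [ 1  -1/3  -1/3  5/3  4/3 ]
  [ 0     1     4    1    2 ]
  [ 0     0     0    1    2 ]
  [ 0     0     0    0    1 ]
r3 ← r3 − 2·r4
  [ 1  -1/3  -1/3  5/3  4/3 ]
  [ 0     1     4    1    2 ]
  [ 0     0     0    1    0 ]
  [ 0     0     0    0    1 ]
r2 ← r2 − 2·r4
  [ 1  -1/3  -1/3  5/3  4/3 ]
  [ 0     1     4    1    0 ]
  [ 0     0     0    1    0 ]
  [ 0     0     0    0    1 ]
r1 ← r1 − 4/3·r4
  [ 1  -1/3  -1/3  5/3  0 ]
  [ 0     1     4    1  0 ]
  [ 0     0     0    1  0 ]
  [ 0     0     0    0  1 ]
r2 ← r2 − r3
  [ 1  -1/3  -1/3  5/3  0 ]
  [ 0     1     4    0  0 ]
  [ 0     0     0    1  0 ]
  [ 0     0     0    0  1 ]
r1 ← r1 − 5/3·r3
  [ 1  -1/3  -1/3  0  0 ]
  [ 0     1     4  0  0 ]
  [ 0     0     0  1  0 ]
  [ 0     0     0  0  1 ]
r1 ← r1 + 1/3·r2
  [ 1  0  1  0  0 ]
  [ 0  1  4  0  0 ]
  [ 0  0  0  1  0 ]
  [ 0  0  0  0  1 ]

4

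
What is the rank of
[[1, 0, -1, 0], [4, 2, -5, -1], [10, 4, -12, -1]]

rank = 3

Subtract 4 times R1 from R2.
  [  1  0   -1   0 ]
  [  0  2   -1  -1 ]
  [ 10  4  -12  -1 ]
Subtract 10 times R1 from R3.
  [ 1  0  -1   0 ]
  [ 0  2  -1  -1 ]
  [ 0  4  -2  -1 ]
Multiply R2 by 1/2.
  [ 1  0    -1     0 ]
  [ 0  1  -1/2  -1/2 ]
  [ 0  4    -2    -1 ]
Subtract 4 times R2 from R3.
  [ 1  0    -1     0 ]
  [ 0  1  -1/2  -1/2 ]
  [ 0  0     0     1 ]
Add 1/2 times R3 to R2.
  [ 1  0    -1  0 ]
  [ 0  1  -1/2  0 ]
  [ 0  0     0  1 ]
The reduced form has 3 nonzero rows.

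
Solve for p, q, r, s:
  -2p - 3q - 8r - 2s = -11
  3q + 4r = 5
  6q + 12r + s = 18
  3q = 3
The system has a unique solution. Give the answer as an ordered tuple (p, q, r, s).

(-4, 1, 1/2, 6)

Form the augmented matrix and row-reduce:
  [ -2  -3  -8  -2  |  -11 ]
  [  0   3   4   0  |    5 ]
  [  0   6  12   1  |   18 ]
  [  0   3   0   0  |    3 ]
R1 := -1/2·R1
  [ 1  3/2   4  1  |  11/2 ]
  [ 0    3   4  0  |     5 ]
  [ 0    6  12  1  |    18 ]
  [ 0    3   0  0  |     3 ]
R2 := 1/3·R2
  [ 1  3/2    4  1  |  11/2 ]
  [ 0    1  4/3  0  |   5/3 ]
  [ 0    6   12  1  |    18 ]
  [ 0    3    0  0  |     3 ]
R3 := R3 − 6·R2
  [ 1  3/2    4  1  |  11/2 ]
  [ 0    1  4/3  0  |   5/3 ]
  [ 0    0    4  1  |     8 ]
  [ 0    3    0  0  |     3 ]
R4 := R4 − 3·R2
  [ 1  3/2    4  1  |  11/2 ]
  [ 0    1  4/3  0  |   5/3 ]
  [ 0    0    4  1  |     8 ]
  [ 0    0   -4  0  |    -2 ]
R3 := 1/4·R3
  [ 1  3/2    4    1  |  11/2 ]
  [ 0    1  4/3    0  |   5/3 ]
  [ 0    0    1  1/4  |     2 ]
  [ 0    0   -4    0  |    -2 ]
R4 := R4 + 4·R3
  [ 1  3/2    4    1  |  11/2 ]
  [ 0    1  4/3    0  |   5/3 ]
  [ 0    0    1  1/4  |     2 ]
  [ 0    0    0    1  |     6 ]
R3 := R3 − 1/4·R4
  [ 1  3/2    4  1  |  11/2 ]
  [ 0    1  4/3  0  |   5/3 ]
  [ 0    0    1  0  |   1/2 ]
  [ 0    0    0  1  |     6 ]
R1 := R1 − R4
  [ 1  3/2    4  0  |  -1/2 ]
  [ 0    1  4/3  0  |   5/3 ]
  [ 0    0    1  0  |   1/2 ]
  [ 0    0    0  1  |     6 ]
R2 := R2 − 4/3·R3
  [ 1  3/2  4  0  |  -1/2 ]
  [ 0    1  0  0  |     1 ]
  [ 0    0  1  0  |   1/2 ]
  [ 0    0  0  1  |     6 ]
R1 := R1 − 4·R3
  [ 1  3/2  0  0  |  -5/2 ]
  [ 0    1  0  0  |     1 ]
  [ 0    0  1  0  |   1/2 ]
  [ 0    0  0  1  |     6 ]
R1 := R1 − 3/2·R2
  [ 1  0  0  0  |   -4 ]
  [ 0  1  0  0  |    1 ]
  [ 0  0  1  0  |  1/2 ]
  [ 0  0  0  1  |    6 ]
Reading off the last column: p = -4, q = 1, r = 1/2, s = 6.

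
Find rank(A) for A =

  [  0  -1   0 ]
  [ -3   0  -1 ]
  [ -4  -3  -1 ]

rank = 3

Swap r1 and r2.
  [ -3   0  -1 ]
  [  0  -1   0 ]
  [ -4  -3  -1 ]
Multiply r1 by -1/3.
  [  1   0  1/3 ]
  [  0  -1    0 ]
  [ -4  -3   -1 ]
Add 4 times r1 to r3.
  [ 1   0  1/3 ]
  [ 0  -1    0 ]
  [ 0  -3  1/3 ]
Multiply r2 by -1.
  [ 1   0  1/3 ]
  [ 0   1    0 ]
  [ 0  -3  1/3 ]
Add 3 times r2 to r3.
  [ 1  0  1/3 ]
  [ 0  1    0 ]
  [ 0  0  1/3 ]
Multiply r3 by 3.
  [ 1  0  1/3 ]
  [ 0  1    0 ]
  [ 0  0    1 ]
Subtract 1/3 times r3 from r1.
  [ 1  0  0 ]
  [ 0  1  0 ]
  [ 0  0  1 ]
The reduced form has 3 nonzero rows.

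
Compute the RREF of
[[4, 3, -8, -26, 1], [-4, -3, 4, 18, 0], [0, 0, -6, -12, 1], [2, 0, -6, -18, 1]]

ρ1 → 1/4·ρ1
ρ2 → ρ2 + 4·ρ1
ρ4 → ρ4 − 2·ρ1
ρ2 ↔ ρ4
ρ2 → -2/3·ρ2
ρ3 → -1/6·ρ3
ρ4 → ρ4 + 4·ρ3
ρ4 → 3·ρ4
ρ3 → ρ3 + 1/6·ρ4
ρ2 → ρ2 + 1/3·ρ4
ρ1 → ρ1 − 1/4·ρ4
ρ2 → ρ2 − 4/3·ρ3
ρ1 → ρ1 + 2·ρ3
ρ1 → ρ1 − 3/4·ρ2

[[1, 0, 0, -3, 0], [0, 1, 0, 2/3, 0], [0, 0, 1, 2, 0], [0, 0, 0, 0, 1]]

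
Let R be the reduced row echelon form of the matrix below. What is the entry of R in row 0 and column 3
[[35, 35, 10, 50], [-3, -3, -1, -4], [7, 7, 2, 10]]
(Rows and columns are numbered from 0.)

2

R1 → 1/35·R1
  [  1   1  2/7  10/7 ]
  [ -3  -3   -1    -4 ]
  [  7   7    2    10 ]
R2 → R2 + 3·R1
  [ 1  1   2/7  10/7 ]
  [ 0  0  -1/7   2/7 ]
  [ 7  7     2    10 ]
R3 → R3 − 7·R1
  [ 1  1   2/7  10/7 ]
  [ 0  0  -1/7   2/7 ]
  [ 0  0     0     0 ]
R2 → -7·R2
  [ 1  1  2/7  10/7 ]
  [ 0  0    1    -2 ]
  [ 0  0    0     0 ]
R1 → R1 − 2/7·R2
  [ 1  1  0   2 ]
  [ 0  0  1  -2 ]
  [ 0  0  0   0 ]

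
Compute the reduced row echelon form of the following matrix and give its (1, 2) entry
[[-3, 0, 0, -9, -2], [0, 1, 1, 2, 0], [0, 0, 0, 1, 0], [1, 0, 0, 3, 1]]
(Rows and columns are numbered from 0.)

R1 → -1/3·R1
  [ 1  0  0  3  2/3 ]
  [ 0  1  1  2    0 ]
  [ 0  0  0  1    0 ]
  [ 1  0  0  3    1 ]
R4 → R4 − R1
  [ 1  0  0  3  2/3 ]
  [ 0  1  1  2    0 ]
  [ 0  0  0  1    0 ]
  [ 0  0  0  0  1/3 ]
R4 → 3·R4
  [ 1  0  0  3  2/3 ]
  [ 0  1  1  2    0 ]
  [ 0  0  0  1    0 ]
  [ 0  0  0  0    1 ]
R1 → R1 − 2/3·R4
  [ 1  0  0  3  0 ]
  [ 0  1  1  2  0 ]
  [ 0  0  0  1  0 ]
  [ 0  0  0  0  1 ]
R2 → R2 − 2·R3
  [ 1  0  0  3  0 ]
  [ 0  1  1  0  0 ]
  [ 0  0  0  1  0 ]
  [ 0  0  0  0  1 ]
R1 → R1 − 3·R3
  [ 1  0  0  0  0 ]
  [ 0  1  1  0  0 ]
  [ 0  0  0  1  0 ]
  [ 0  0  0  0  1 ]

1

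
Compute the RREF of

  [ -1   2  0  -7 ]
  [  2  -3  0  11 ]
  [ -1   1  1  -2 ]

[[1, 0, 0, 1], [0, 1, 0, -3], [0, 0, 1, 2]]

R1 → -1·R1
  [  1  -2  0   7 ]
  [  2  -3  0  11 ]
  [ -1   1  1  -2 ]
R2 → R2 − 2·R1
  [  1  -2  0   7 ]
  [  0   1  0  -3 ]
  [ -1   1  1  -2 ]
R3 → R3 + R1
  [ 1  -2  0   7 ]
  [ 0   1  0  -3 ]
  [ 0  -1  1   5 ]
R3 → R3 + R2
  [ 1  -2  0   7 ]
  [ 0   1  0  -3 ]
  [ 0   0  1   2 ]
R1 → R1 + 2·R2
  [ 1  0  0   1 ]
  [ 0  1  0  -3 ]
  [ 0  0  1   2 ]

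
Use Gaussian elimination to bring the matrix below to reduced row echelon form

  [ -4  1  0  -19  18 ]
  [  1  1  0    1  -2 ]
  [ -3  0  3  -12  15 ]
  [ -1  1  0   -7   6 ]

[[1, 0, 0, 4, -4], [0, 1, 0, -3, 2], [0, 0, 1, 0, 1], [0, 0, 0, 0, 0]]

R1 := -1/4·R1
  [  1  -1/4  0  19/4  -9/2 ]
  [  1     1  0     1    -2 ]
  [ -3     0  3   -12    15 ]
  [ -1     1  0    -7     6 ]
R2 := R2 − R1
  [  1  -1/4  0   19/4  -9/2 ]
  [  0   5/4  0  -15/4   5/2 ]
  [ -3     0  3    -12    15 ]
  [ -1     1  0     -7     6 ]
R3 := R3 + 3·R1
  [  1  -1/4  0   19/4  -9/2 ]
  [  0   5/4  0  -15/4   5/2 ]
  [  0  -3/4  3    9/4   3/2 ]
  [ -1     1  0     -7     6 ]
R4 := R4 + R1
  [ 1  -1/4  0   19/4  -9/2 ]
  [ 0   5/4  0  -15/4   5/2 ]
  [ 0  -3/4  3    9/4   3/2 ]
  [ 0   3/4  0   -9/4   3/2 ]
R2 := 4/5·R2
  [ 1  -1/4  0  19/4  -9/2 ]
  [ 0     1  0    -3     2 ]
  [ 0  -3/4  3   9/4   3/2 ]
  [ 0   3/4  0  -9/4   3/2 ]
R3 := R3 + 3/4·R2
  [ 1  -1/4  0  19/4  -9/2 ]
  [ 0     1  0    -3     2 ]
  [ 0     0  3     0     3 ]
  [ 0   3/4  0  -9/4   3/2 ]
R4 := R4 − 3/4·R2
  [ 1  -1/4  0  19/4  -9/2 ]
  [ 0     1  0    -3     2 ]
  [ 0     0  3     0     3 ]
  [ 0     0  0     0     0 ]
R3 := 1/3·R3
  [ 1  -1/4  0  19/4  -9/2 ]
  [ 0     1  0    -3     2 ]
  [ 0     0  1     0     1 ]
  [ 0     0  0     0     0 ]
R1 := R1 + 1/4·R2
  [ 1  0  0   4  -4 ]
  [ 0  1  0  -3   2 ]
  [ 0  0  1   0   1 ]
  [ 0  0  0   0   0 ]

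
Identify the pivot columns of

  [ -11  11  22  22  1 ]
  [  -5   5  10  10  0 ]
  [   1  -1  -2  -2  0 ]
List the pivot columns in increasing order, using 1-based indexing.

Multiply R1 by -1/11.
  [  1  -1  -2  -2  -1/11 ]
  [ -5   5  10  10      0 ]
  [  1  -1  -2  -2      0 ]
Add 5 times R1 to R2.
  [ 1  -1  -2  -2  -1/11 ]
  [ 0   0   0   0  -5/11 ]
  [ 1  -1  -2  -2      0 ]
Subtract R1 from R3.
  [ 1  -1  -2  -2  -1/11 ]
  [ 0   0   0   0  -5/11 ]
  [ 0   0   0   0   1/11 ]
Multiply R2 by -11/5.
  [ 1  -1  -2  -2  -1/11 ]
  [ 0   0   0   0      1 ]
  [ 0   0   0   0   1/11 ]
Subtract 1/11 times R2 from R3.
  [ 1  -1  -2  -2  -1/11 ]
  [ 0   0   0   0      1 ]
  [ 0   0   0   0      0 ]
Add 1/11 times R2 to R1.
  [ 1  -1  -2  -2  0 ]
  [ 0   0   0   0  1 ]
  [ 0   0   0   0  0 ]
Pivot columns are the columns containing a leading 1.

1, 5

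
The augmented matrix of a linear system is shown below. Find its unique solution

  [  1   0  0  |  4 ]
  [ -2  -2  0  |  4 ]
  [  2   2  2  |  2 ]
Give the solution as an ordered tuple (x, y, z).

(4, -6, 3)

R2 → R2 + 2·R1
  [ 1   0  0  |   4 ]
  [ 0  -2  0  |  12 ]
  [ 2   2  2  |   2 ]
R3 → R3 − 2·R1
  [ 1   0  0  |   4 ]
  [ 0  -2  0  |  12 ]
  [ 0   2  2  |  -6 ]
R2 → -1/2·R2
  [ 1  0  0  |   4 ]
  [ 0  1  0  |  -6 ]
  [ 0  2  2  |  -6 ]
R3 → R3 − 2·R2
  [ 1  0  0  |   4 ]
  [ 0  1  0  |  -6 ]
  [ 0  0  2  |   6 ]
R3 → 1/2·R3
  [ 1  0  0  |   4 ]
  [ 0  1  0  |  -6 ]
  [ 0  0  1  |   3 ]
Reading off the last column: x = 4, y = -6, z = 3.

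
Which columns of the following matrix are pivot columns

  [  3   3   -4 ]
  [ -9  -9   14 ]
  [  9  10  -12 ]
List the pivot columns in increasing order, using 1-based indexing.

R1 := 1/3·R1
R2 := R2 + 9·R1
R3 := R3 − 9·R1
R2 ↔ R3
R3 := 1/2·R3
R1 := R1 + 4/3·R3
R1 := R1 − R2
Pivot columns are the columns containing a leading 1.

1, 2, 3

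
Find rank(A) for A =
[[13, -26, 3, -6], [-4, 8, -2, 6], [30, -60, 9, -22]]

rank = 3

ρ1 ← 1/13·ρ1
  [  1   -2  3/13  -6/13 ]
  [ -4    8    -2      6 ]
  [ 30  -60     9    -22 ]
ρ2 ← ρ2 + 4·ρ1
  [  1   -2    3/13  -6/13 ]
  [  0    0  -14/13  54/13 ]
  [ 30  -60       9    -22 ]
ρ3 ← ρ3 − 30·ρ1
  [ 1  -2    3/13    -6/13 ]
  [ 0   0  -14/13    54/13 ]
  [ 0   0   27/13  -106/13 ]
ρ2 ← -13/14·ρ2
  [ 1  -2   3/13    -6/13 ]
  [ 0   0      1    -27/7 ]
  [ 0   0  27/13  -106/13 ]
ρ3 ← ρ3 − 27/13·ρ2
  [ 1  -2  3/13  -6/13 ]
  [ 0   0     1  -27/7 ]
  [ 0   0     0   -1/7 ]
ρ3 ← -7·ρ3
  [ 1  -2  3/13  -6/13 ]
  [ 0   0     1  -27/7 ]
  [ 0   0     0      1 ]
ρ2 ← ρ2 + 27/7·ρ3
  [ 1  -2  3/13  -6/13 ]
  [ 0   0     1      0 ]
  [ 0   0     0      1 ]
ρ1 ← ρ1 + 6/13·ρ3
  [ 1  -2  3/13  0 ]
  [ 0   0     1  0 ]
  [ 0   0     0  1 ]
ρ1 ← ρ1 − 3/13·ρ2
  [ 1  -2  0  0 ]
  [ 0   0  1  0 ]
  [ 0   0  0  1 ]
The reduced form has 3 nonzero rows.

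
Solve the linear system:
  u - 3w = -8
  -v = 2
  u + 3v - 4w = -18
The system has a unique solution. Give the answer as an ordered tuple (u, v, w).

(4, -2, 4)

Form the augmented matrix and row-reduce:
  [ 1   0  -3  |   -8 ]
  [ 0  -1   0  |    2 ]
  [ 1   3  -4  |  -18 ]
ρ3 → ρ3 − ρ1
  [ 1   0  -3  |   -8 ]
  [ 0  -1   0  |    2 ]
  [ 0   3  -1  |  -10 ]
ρ2 → -1·ρ2
  [ 1  0  -3  |   -8 ]
  [ 0  1   0  |   -2 ]
  [ 0  3  -1  |  -10 ]
ρ3 → ρ3 − 3·ρ2
  [ 1  0  -3  |  -8 ]
  [ 0  1   0  |  -2 ]
  [ 0  0  -1  |  -4 ]
ρ3 → -1·ρ3
  [ 1  0  -3  |  -8 ]
  [ 0  1   0  |  -2 ]
  [ 0  0   1  |   4 ]
ρ1 → ρ1 + 3·ρ3
  [ 1  0  0  |   4 ]
  [ 0  1  0  |  -2 ]
  [ 0  0  1  |   4 ]
Reading off the last column: u = 4, v = -2, w = 4.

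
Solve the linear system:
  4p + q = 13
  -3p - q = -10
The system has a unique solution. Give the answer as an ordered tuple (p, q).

(3, 1)

Form the augmented matrix and row-reduce:
  [  4   1  |   13 ]
  [ -3  -1  |  -10 ]
Multiply R1 by 1/4.
  [  1  1/4  |  13/4 ]
  [ -3   -1  |   -10 ]
Add 3 times R1 to R2.
  [ 1   1/4  |  13/4 ]
  [ 0  -1/4  |  -1/4 ]
Multiply R2 by -4.
  [ 1  1/4  |  13/4 ]
  [ 0    1  |     1 ]
Subtract 1/4 times R2 from R1.
  [ 1  0  |  3 ]
  [ 0  1  |  1 ]
Reading off the last column: p = 3, q = 1.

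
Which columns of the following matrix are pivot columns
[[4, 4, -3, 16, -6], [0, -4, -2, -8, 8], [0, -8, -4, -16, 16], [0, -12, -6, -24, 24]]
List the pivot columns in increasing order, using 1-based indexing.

R1 -> 1/4·R1
  [ 1    1  -3/4    4  -3/2 ]
  [ 0   -4    -2   -8     8 ]
  [ 0   -8    -4  -16    16 ]
  [ 0  -12    -6  -24    24 ]
R2 -> -1/4·R2
  [ 1    1  -3/4    4  -3/2 ]
  [ 0    1   1/2    2    -2 ]
  [ 0   -8    -4  -16    16 ]
  [ 0  -12    -6  -24    24 ]
R3 -> R3 + 8·R2
  [ 1    1  -3/4    4  -3/2 ]
  [ 0    1   1/2    2    -2 ]
  [ 0    0     0    0     0 ]
  [ 0  -12    -6  -24    24 ]
R4 -> R4 + 12·R2
  [ 1  1  -3/4  4  -3/2 ]
  [ 0  1   1/2  2    -2 ]
  [ 0  0     0  0     0 ]
  [ 0  0     0  0     0 ]
R1 -> R1 − R2
  [ 1  0  -5/4  2  1/2 ]
  [ 0  1   1/2  2   -2 ]
  [ 0  0     0  0    0 ]
  [ 0  0     0  0    0 ]
Pivot columns are the columns containing a leading 1.

1, 2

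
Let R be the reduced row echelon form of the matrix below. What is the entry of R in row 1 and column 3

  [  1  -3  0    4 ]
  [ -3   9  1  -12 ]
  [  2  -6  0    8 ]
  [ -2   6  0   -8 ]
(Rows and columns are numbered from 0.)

0

r2 -> r2 + 3·r1
  [  1  -3  0   4 ]
  [  0   0  1   0 ]
  [  2  -6  0   8 ]
  [ -2   6  0  -8 ]
r3 -> r3 − 2·r1
  [  1  -3  0   4 ]
  [  0   0  1   0 ]
  [  0   0  0   0 ]
  [ -2   6  0  -8 ]
r4 -> r4 + 2·r1
  [ 1  -3  0  4 ]
  [ 0   0  1  0 ]
  [ 0   0  0  0 ]
  [ 0   0  0  0 ]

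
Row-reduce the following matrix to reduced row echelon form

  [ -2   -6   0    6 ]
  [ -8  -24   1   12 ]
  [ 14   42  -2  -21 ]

[[1, 3, 0, 0], [0, 0, 1, 0], [0, 0, 0, 1]]

r1 -> -1/2·r1
r2 -> r2 + 8·r1
r3 -> r3 − 14·r1
r3 -> r3 + 2·r2
r3 -> -1/3·r3
r2 -> r2 + 12·r3
r1 -> r1 + 3·r3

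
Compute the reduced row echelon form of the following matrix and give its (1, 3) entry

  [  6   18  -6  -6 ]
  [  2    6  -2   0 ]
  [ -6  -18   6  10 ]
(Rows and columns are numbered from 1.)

-1

ρ1 ← 1/6·ρ1
  [  1    3  -1  -1 ]
  [  2    6  -2   0 ]
  [ -6  -18   6  10 ]
ρ2 ← ρ2 − 2·ρ1
  [  1    3  -1  -1 ]
  [  0    0   0   2 ]
  [ -6  -18   6  10 ]
ρ3 ← ρ3 + 6·ρ1
  [ 1  3  -1  -1 ]
  [ 0  0   0   2 ]
  [ 0  0   0   4 ]
ρ2 ← 1/2·ρ2
  [ 1  3  -1  -1 ]
  [ 0  0   0   1 ]
  [ 0  0   0   4 ]
ρ3 ← ρ3 − 4·ρ2
  [ 1  3  -1  -1 ]
  [ 0  0   0   1 ]
  [ 0  0   0   0 ]
ρ1 ← ρ1 + ρ2
  [ 1  3  -1  0 ]
  [ 0  0   0  1 ]
  [ 0  0   0  0 ]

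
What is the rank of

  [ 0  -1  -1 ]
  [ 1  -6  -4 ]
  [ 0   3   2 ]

rank = 3

r1 ↔ r2
  [ 1  -6  -4 ]
  [ 0  -1  -1 ]
  [ 0   3   2 ]
r2 ← -1·r2
  [ 1  -6  -4 ]
  [ 0   1   1 ]
  [ 0   3   2 ]
r3 ← r3 − 3·r2
  [ 1  -6  -4 ]
  [ 0   1   1 ]
  [ 0   0  -1 ]
r3 ← -1·r3
  [ 1  -6  -4 ]
  [ 0   1   1 ]
  [ 0   0   1 ]
r2 ← r2 − r3
  [ 1  -6  -4 ]
  [ 0   1   0 ]
  [ 0   0   1 ]
r1 ← r1 + 4·r3
  [ 1  -6  0 ]
  [ 0   1  0 ]
  [ 0   0  1 ]
r1 ← r1 + 6·r2
  [ 1  0  0 ]
  [ 0  1  0 ]
  [ 0  0  1 ]
The reduced form has 3 nonzero rows.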